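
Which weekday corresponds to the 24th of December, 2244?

Tuesday

Doomsday rule: the anchor day for the 2200s is Friday. For year 44: 44÷12 = 3 r 8, and 8÷4 = 2, so 3+8+2 = 13.
Friday + 13 ≡ Thursday — that's 2244's doomsday.
In December the doomsday date is Dec 12.
Dec 24 is 12 days after Dec 12; 12 mod 7 = 5, so Thursday + 5 = Tuesday.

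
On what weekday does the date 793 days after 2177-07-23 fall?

First find the weekday of Jul 23, 2177. Doomsday rule: the anchor day for the 2100s is Sunday. For year 77: 77÷12 = 6 r 5, and 5÷4 = 1, so 6+5+1 = 12.
Sunday + 12 ≡ Friday — that's 2177's doomsday.
In July the doomsday date is Jul 11.
Jul 23 is 12 days after Jul 11; 12 mod 7 = 5, so Friday + 5 = Wednesday.
793 mod 7 = 2, so 793 days after a Wednesday is Wednesday + 2 = Friday.

Friday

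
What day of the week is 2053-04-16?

January 1, 2053 is a Wednesday.
Jan 1, 2053 → Feb 1, 2053: 31 days (January has 31).
Feb 1, 2053 → Mar 1, 2053: 28 days (February has 28).
Mar 1, 2053 → Apr 1, 2053: 31 days (March has 31).
Apr 1, 2053 → Apr 16, 2053: 15 days.
Total: 105 days.
105 mod 7 = 0, so Wednesday + 0 = Wednesday.

Wednesday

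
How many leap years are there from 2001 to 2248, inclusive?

60

Multiples of 4 in [2001,2248]: 62.
Of those, multiples of 100: 2 (not leap unless ÷400).
Multiples of 400: 0.
Leap years = 62 − 2 + 0 = 60.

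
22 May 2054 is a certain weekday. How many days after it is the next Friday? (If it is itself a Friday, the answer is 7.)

May 22, 2054 is a Friday.
From Friday to the next Friday is 7 days.

7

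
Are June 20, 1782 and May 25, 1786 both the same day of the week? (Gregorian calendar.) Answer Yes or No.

From Jun 20, 1782 to May 25, 1786 is 1435 days.
1435 mod 7 = 0, so they are the same weekday.
(Jun 20, 1782 is a Thursday; May 25, 1786 is a Thursday.)

Yes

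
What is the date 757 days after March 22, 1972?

April 18, 1974

+365 (one year) → Mar 22, 1973 (392 left).
Mar has 31 days: +10 → Apr 1, 1973 (382 left).
Apr has 30 days: +30 → May 1, 1973 (352 left).
May has 31 days: +31 → Jun 1, 1973 (321 left).
Jun has 30 days: +30 → Jul 1, 1973 (291 left).
Jul has 31 days: +31 → Aug 1, 1973 (260 left).
Aug has 31 days: +31 → Sep 1, 1973 (229 left).
Sep has 30 days: +30 → Oct 1, 1973 (199 left).
Oct has 31 days: +31 → Nov 1, 1973 (168 left).
Nov has 30 days: +30 → Dec 1, 1973 (138 left).
Dec has 31 days: +31 → Jan 1, 1974 (107 left).
Jan has 31 days: +31 → Feb 1, 1974 (76 left).
Feb has 28 days: +28 → Mar 1, 1974 (48 left).
Mar has 31 days: +31 → Apr 1, 1974 (17 left).
+17 → Apr 18, 1974.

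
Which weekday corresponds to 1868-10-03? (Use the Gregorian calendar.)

Doomsday rule: the anchor day for the 1800s is Friday. For year 68: 68÷12 = 5 r 8, and 8÷4 = 2, so 5+8+2 = 15.
Friday + 15 ≡ Saturday — that's 1868's doomsday.
In October the doomsday date is Oct 10.
Oct 3 is 7 days before Oct 10; 7 mod 7 = 0, so Saturday − 0 = Saturday.

Saturday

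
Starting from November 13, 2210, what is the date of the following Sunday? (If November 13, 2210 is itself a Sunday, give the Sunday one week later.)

November 18, 2210

Nov 13, 2210 is a Tuesday.
From Tuesday to the next Sunday is 5 days.
Nov 13, 2210 + 5 = Nov 18, 2210.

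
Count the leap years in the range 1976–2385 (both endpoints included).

100

Multiples of 4 in [1976,2385]: 103.
Of those, multiples of 100: 4 (not leap unless ÷400).
Multiples of 400: 1.
Leap years = 103 − 4 + 1 = 100.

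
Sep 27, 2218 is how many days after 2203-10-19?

5457

Oct 19, 2203 → Oct 19, 2204: 366 days (Feb 29, 2204 is in that span).
Oct 19, 2204 → Oct 19, 2205: 365 days.
Oct 19, 2205 → Oct 19, 2206: 365 days.
Oct 19, 2206 → Oct 19, 2207: 365 days.
Oct 19, 2207 → Oct 19, 2208: 366 days (Feb 29, 2208 is in that span).
Oct 19, 2208 → Oct 19, 2209: 365 days.
Oct 19, 2209 → Oct 19, 2210: 365 days.
Oct 19, 2210 → Oct 19, 2211: 365 days.
Oct 19, 2211 → Oct 19, 2212: 366 days (Feb 29, 2212 is in that span).
Oct 19, 2212 → Oct 19, 2213: 365 days.
Oct 19, 2213 → Oct 19, 2214: 365 days.
Oct 19, 2214 → Oct 19, 2215: 365 days.
Oct 19, 2215 → Oct 19, 2216: 366 days (Feb 29, 2216 is in that span).
Oct 19, 2216 → Oct 19, 2217: 365 days.
Oct 19, 2217 → Nov 19, 2217: 31 days (October has 31).
Nov 19, 2217 → Dec 19, 2217: 30 days (November has 30).
Dec 19, 2217 → Jan 19, 2218: 31 days (December has 31).
Jan 19, 2218 → Feb 19, 2218: 31 days (January has 31).
Feb 19, 2218 → Mar 19, 2218: 28 days (February has 28).
Mar 19, 2218 → Apr 19, 2218: 31 days (March has 31).
Apr 19, 2218 → May 19, 2218: 30 days (April has 30).
May 19, 2218 → Jun 19, 2218: 31 days (May has 31).
Jun 19, 2218 → Jul 19, 2218: 30 days (June has 30).
Jul 19, 2218 → Aug 19, 2218: 31 days (July has 31).
Aug 19, 2218 → Sep 19, 2218: 31 days (August has 31).
Sep 19, 2218 → Sep 27, 2218: 8 days.
Total: 5457 days.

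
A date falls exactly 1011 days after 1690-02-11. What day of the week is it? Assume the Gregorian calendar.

Tuesday

Feb 11, 1690 is a Saturday.
1011 mod 7 = 3, so 1011 days after a Saturday is Saturday + 3 = Tuesday.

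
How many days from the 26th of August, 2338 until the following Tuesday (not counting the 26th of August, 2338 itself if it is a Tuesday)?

4

Aug 26, 2338 is a Friday.
From Friday to the next Tuesday is 4 days.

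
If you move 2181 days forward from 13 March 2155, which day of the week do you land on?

First find the weekday of Mar 13, 2155. Doomsday rule: the anchor day for the 2100s is Sunday. For year 55: 55÷12 = 4 r 7, and 7÷4 = 1, so 4+7+1 = 12.
Sunday + 12 ≡ Friday — that's 2155's doomsday.
In March the doomsday date is Mar 14.
Mar 13 is 1 day before Mar 14; 1 mod 7 = 1, so Friday − 1 = Thursday.
2181 mod 7 = 4, so 2181 days after a Thursday is Thursday + 4 = Monday.

Monday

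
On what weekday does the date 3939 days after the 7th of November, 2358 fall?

Wednesday

Nov 7, 2358 is a Friday.
3939 mod 7 = 5, so 3939 days after a Friday is Friday + 5 = Wednesday.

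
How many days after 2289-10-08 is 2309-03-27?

7109

Oct 8, 2289 → Oct 8, 2290: 365 days.
Oct 8, 2290 → Oct 8, 2291: 365 days.
Oct 8, 2291 → Oct 8, 2292: 366 days (Feb 29, 2292 is in that span).
Oct 8, 2292 → Oct 8, 2293: 365 days.
Oct 8, 2293 → Oct 8, 2294: 365 days.
Oct 8, 2294 → Oct 8, 2295: 365 days.
Oct 8, 2295 → Oct 8, 2296: 366 days (Feb 29, 2296 is in that span).
Oct 8, 2296 → Oct 8, 2297: 365 days.
Oct 8, 2297 → Oct 8, 2298: 365 days.
Oct 8, 2298 → Oct 8, 2299: 365 days.
Oct 8, 2299 → Oct 8, 2300: 365 days.
Oct 8, 2300 → Oct 8, 2301: 365 days.
Oct 8, 2301 → Oct 8, 2302: 365 days.
Oct 8, 2302 → Oct 8, 2303: 365 days.
Oct 8, 2303 → Oct 8, 2304: 366 days (Feb 29, 2304 is in that span).
Oct 8, 2304 → Oct 8, 2305: 365 days.
Oct 8, 2305 → Oct 8, 2306: 365 days.
Oct 8, 2306 → Oct 8, 2307: 365 days.
Oct 8, 2307 → Oct 8, 2308: 366 days (Feb 29, 2308 is in that span).
Oct 8, 2308 → Nov 8, 2308: 31 days (October has 31).
Nov 8, 2308 → Dec 8, 2308: 30 days (November has 30).
Dec 8, 2308 → Jan 8, 2309: 31 days (December has 31).
Jan 8, 2309 → Feb 8, 2309: 31 days (January has 31).
Feb 8, 2309 → Mar 8, 2309: 28 days (February has 28).
Mar 8, 2309 → Mar 27, 2309: 19 days.
Total: 7109 days.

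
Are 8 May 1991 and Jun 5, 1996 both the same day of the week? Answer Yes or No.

From May 8, 1991 to Jun 5, 1996 is 1855 days.
1855 mod 7 = 0, so they are the same weekday.
(May 8, 1991 is a Wednesday; Jun 5, 1996 is a Wednesday.)

Yes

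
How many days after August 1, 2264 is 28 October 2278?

Aug 1, 2264 → Aug 1, 2265: 365 days.
Aug 1, 2265 → Aug 1, 2266: 365 days.
Aug 1, 2266 → Aug 1, 2267: 365 days.
Aug 1, 2267 → Aug 1, 2268: 366 days (Feb 29, 2268 is in that span).
Aug 1, 2268 → Aug 1, 2269: 365 days.
Aug 1, 2269 → Aug 1, 2270: 365 days.
Aug 1, 2270 → Aug 1, 2271: 365 days.
Aug 1, 2271 → Aug 1, 2272: 366 days (Feb 29, 2272 is in that span).
Aug 1, 2272 → Aug 1, 2273: 365 days.
Aug 1, 2273 → Aug 1, 2274: 365 days.
Aug 1, 2274 → Aug 1, 2275: 365 days.
Aug 1, 2275 → Aug 1, 2276: 366 days (Feb 29, 2276 is in that span).
Aug 1, 2276 → Aug 1, 2277: 365 days.
Aug 1, 2277 → Aug 1, 2278: 365 days.
Aug 1, 2278 → Sep 1, 2278: 31 days (August has 31).
Sep 1, 2278 → Oct 1, 2278: 30 days (September has 30).
Oct 1, 2278 → Oct 28, 2278: 27 days.
Total: 5201 days.

5201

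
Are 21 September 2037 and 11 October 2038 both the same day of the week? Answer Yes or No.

From Sep 21, 2037 to Oct 11, 2038 is 385 days.
385 mod 7 = 0, so they are the same weekday.
(Sep 21, 2037 is a Monday; Oct 11, 2038 is a Monday.)

Yes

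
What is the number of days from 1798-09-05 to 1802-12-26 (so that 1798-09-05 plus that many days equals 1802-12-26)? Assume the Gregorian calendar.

Sep 5, 1798 → Sep 5, 1799: 365 days.
Sep 5, 1799 → Sep 5, 1800: 365 days.
Sep 5, 1800 → Sep 5, 1801: 365 days.
Sep 5, 1801 → Sep 5, 1802: 365 days.
Sep 5, 1802 → Oct 5, 1802: 30 days (September has 30).
Oct 5, 1802 → Nov 5, 1802: 31 days (October has 31).
Nov 5, 1802 → Dec 5, 1802: 30 days (November has 30).
Dec 5, 1802 → Dec 26, 1802: 21 days.
Total: 1572 days.

1572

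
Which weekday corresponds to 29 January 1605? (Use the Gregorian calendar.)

Doomsday rule: the anchor day for the 1600s is Tuesday. For year 05: 5÷12 = 0 r 5, and 5÷4 = 1, so 0+5+1 = 6.
Tuesday + 6 ≡ Monday — that's 1605's doomsday.
In January the doomsday date is Jan 3 (1605 is not a leap year).
Jan 29 is 26 days after Jan 3; 26 mod 7 = 5, so Monday + 5 = Saturday.

Saturday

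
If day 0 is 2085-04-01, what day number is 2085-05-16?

45

Apr 1, 2085 → May 1, 2085: 30 days (April has 30).
May 1, 2085 → May 16, 2085: 15 days.
Total: 45 days.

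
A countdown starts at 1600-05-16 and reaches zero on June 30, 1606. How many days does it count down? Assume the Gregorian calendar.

2236

May 16, 1600 → May 16, 1601: 365 days.
May 16, 1601 → May 16, 1602: 365 days.
May 16, 1602 → May 16, 1603: 365 days.
May 16, 1603 → May 16, 1604: 366 days (Feb 29, 1604 is in that span).
May 16, 1604 → May 16, 1605: 365 days.
May 16, 1605 → May 16, 1606: 365 days.
May 16, 1606 → Jun 16, 1606: 31 days (May has 31).
Jun 16, 1606 → Jun 30, 1606: 14 days.
Total: 2236 days.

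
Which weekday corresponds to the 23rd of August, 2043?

Sunday

January 1, 2043 is a Thursday.
Jan 1, 2043 → Feb 1, 2043: 31 days (January has 31).
Feb 1, 2043 → Mar 1, 2043: 28 days (February has 28).
Mar 1, 2043 → Apr 1, 2043: 31 days (March has 31).
Apr 1, 2043 → May 1, 2043: 30 days (April has 30).
May 1, 2043 → Jun 1, 2043: 31 days (May has 31).
Jun 1, 2043 → Jul 1, 2043: 30 days (June has 30).
Jul 1, 2043 → Aug 1, 2043: 31 days (July has 31).
Aug 1, 2043 → Aug 23, 2043: 22 days.
Total: 234 days.
234 mod 7 = 3, so Thursday + 3 = Sunday.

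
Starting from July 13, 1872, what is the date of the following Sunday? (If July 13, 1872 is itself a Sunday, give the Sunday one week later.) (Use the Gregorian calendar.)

Jul 13, 1872 is a Saturday.
From Saturday to the next Sunday is 1 day.
Jul 13, 1872 + 1 = Jul 14, 1872.

July 14, 1872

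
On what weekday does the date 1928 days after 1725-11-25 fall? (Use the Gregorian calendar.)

Wednesday

First find the weekday of Nov 25, 1725. Doomsday rule: the anchor day for the 1700s is Sunday. For year 25: 25÷12 = 2 r 1, and 1÷4 = 0, so 2+1+0 = 3.
Sunday + 3 ≡ Wednesday — that's 1725's doomsday.
In November the doomsday date is Nov 7.
Nov 25 is 18 days after Nov 7; 18 mod 7 = 4, so Wednesday + 4 = Sunday.
1928 mod 7 = 3, so 1928 days after a Sunday is Sunday + 3 = Wednesday.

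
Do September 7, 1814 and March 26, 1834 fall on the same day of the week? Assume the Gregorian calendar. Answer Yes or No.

Yes

From Sep 7, 1814 to Mar 26, 1834 is 7140 days.
7140 mod 7 = 0, so they are the same weekday.
(Sep 7, 1814 is a Wednesday; Mar 26, 1834 is a Wednesday.)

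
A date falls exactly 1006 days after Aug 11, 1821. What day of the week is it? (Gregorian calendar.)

First find the weekday of Aug 11, 1821. Doomsday rule: the anchor day for the 1800s is Friday. For year 21: 21÷12 = 1 r 9, and 9÷4 = 2, so 1+9+2 = 12.
Friday + 12 ≡ Wednesday — that's 1821's doomsday.
In August the doomsday date is Aug 8.
Aug 11 is 3 days after Aug 8; 3 mod 7 = 3, so Wednesday + 3 = Saturday.
1006 mod 7 = 5, so 1006 days after a Saturday is Saturday + 5 = Thursday.

Thursday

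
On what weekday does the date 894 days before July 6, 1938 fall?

First find the weekday of Jul 6, 1938. Doomsday rule: the anchor day for the 1900s is Wednesday. For year 38: 38÷12 = 3 r 2, and 2÷4 = 0, so 3+2+0 = 5.
Wednesday + 5 ≡ Monday — that's 1938's doomsday.
In July the doomsday date is Jul 11.
Jul 6 is 5 days before Jul 11; 5 mod 7 = 5, so Monday − 5 = Wednesday.
894 mod 7 = 5, so 894 days before a Wednesday is Wednesday − 5 = Friday.

Friday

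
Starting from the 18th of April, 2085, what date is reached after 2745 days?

October 23, 2092

+365 (one year) → Apr 18, 2086 (2380 left).
+365 (one year) → Apr 18, 2087 (2015 left).
+366 (one year; includes Feb 29, 2088) → Apr 18, 2088 (1649 left).
+365 (one year) → Apr 18, 2089 (1284 left).
+365 (one year) → Apr 18, 2090 (919 left).
+365 (one year) → Apr 18, 2091 (554 left).
+366 (one year; includes Feb 29, 2092) → Apr 18, 2092 (188 left).
Apr has 30 days: +13 → May 1, 2092 (175 left).
May has 31 days: +31 → Jun 1, 2092 (144 left).
Jun has 30 days: +30 → Jul 1, 2092 (114 left).
Jul has 31 days: +31 → Aug 1, 2092 (83 left).
Aug has 31 days: +31 → Sep 1, 2092 (52 left).
Sep has 30 days: +30 → Oct 1, 2092 (22 left).
+22 → Oct 23, 2092.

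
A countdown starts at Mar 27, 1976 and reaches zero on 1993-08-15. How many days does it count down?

6350

Mar 27, 1976 → Mar 27, 1977: 365 days.
Mar 27, 1977 → Mar 27, 1978: 365 days.
Mar 27, 1978 → Mar 27, 1979: 365 days.
Mar 27, 1979 → Mar 27, 1980: 366 days (Feb 29, 1980 is in that span).
Mar 27, 1980 → Mar 27, 1981: 365 days.
Mar 27, 1981 → Mar 27, 1982: 365 days.
Mar 27, 1982 → Mar 27, 1983: 365 days.
Mar 27, 1983 → Mar 27, 1984: 366 days (Feb 29, 1984 is in that span).
Mar 27, 1984 → Mar 27, 1985: 365 days.
Mar 27, 1985 → Mar 27, 1986: 365 days.
Mar 27, 1986 → Mar 27, 1987: 365 days.
Mar 27, 1987 → Mar 27, 1988: 366 days (Feb 29, 1988 is in that span).
Mar 27, 1988 → Mar 27, 1989: 365 days.
Mar 27, 1989 → Mar 27, 1990: 365 days.
Mar 27, 1990 → Mar 27, 1991: 365 days.
Mar 27, 1991 → Mar 27, 1992: 366 days (Feb 29, 1992 is in that span).
Mar 27, 1992 → Mar 27, 1993: 365 days.
Mar 27, 1993 → Apr 27, 1993: 31 days (March has 31).
Apr 27, 1993 → May 27, 1993: 30 days (April has 30).
May 27, 1993 → Jun 27, 1993: 31 days (May has 31).
Jun 27, 1993 → Jul 27, 1993: 30 days (June has 30).
Jul 27, 1993 → Aug 15, 1993: 19 days.
Total: 6350 days.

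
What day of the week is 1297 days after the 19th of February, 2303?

Saturday

First find the weekday of Feb 19, 2303. Doomsday rule: the anchor day for the 2300s is Wednesday. For year 03: 3÷12 = 0 r 3, and 3÷4 = 0, so 0+3+0 = 3.
Wednesday + 3 ≡ Saturday — that's 2303's doomsday.
In February the doomsday date is Feb 28 (2303 is not a leap year).
Feb 19 is 9 days before Feb 28; 9 mod 7 = 2, so Saturday − 2 = Thursday.
1297 mod 7 = 2, so 1297 days after a Thursday is Thursday + 2 = Saturday.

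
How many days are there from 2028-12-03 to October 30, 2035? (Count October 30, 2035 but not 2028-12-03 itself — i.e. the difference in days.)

Dec 3, 2028 → Dec 3, 2029: 365 days.
Dec 3, 2029 → Dec 3, 2030: 365 days.
Dec 3, 2030 → Dec 3, 2031: 365 days.
Dec 3, 2031 → Dec 3, 2032: 366 days (Feb 29, 2032 is in that span).
Dec 3, 2032 → Dec 3, 2033: 365 days.
Dec 3, 2033 → Dec 3, 2034: 365 days.
Dec 3, 2034 → Jan 3, 2035: 31 days (December has 31).
Jan 3, 2035 → Feb 3, 2035: 31 days (January has 31).
Feb 3, 2035 → Mar 3, 2035: 28 days (February has 28).
Mar 3, 2035 → Apr 3, 2035: 31 days (March has 31).
Apr 3, 2035 → May 3, 2035: 30 days (April has 30).
May 3, 2035 → Jun 3, 2035: 31 days (May has 31).
Jun 3, 2035 → Jul 3, 2035: 30 days (June has 30).
Jul 3, 2035 → Aug 3, 2035: 31 days (July has 31).
Aug 3, 2035 → Sep 3, 2035: 31 days (August has 31).
Sep 3, 2035 → Oct 3, 2035: 30 days (September has 30).
Oct 3, 2035 → Oct 30, 2035: 27 days.
Total: 2522 days.

2522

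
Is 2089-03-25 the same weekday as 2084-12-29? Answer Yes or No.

From Dec 29, 2084 to Mar 25, 2089 is 1547 days.
1547 mod 7 = 0, so they are the same weekday.
(Dec 29, 2084 is a Friday; Mar 25, 2089 is a Friday.)

Yes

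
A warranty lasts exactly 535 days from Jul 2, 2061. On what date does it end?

+365 (one year) → Jul 2, 2062 (170 left).
Jul has 31 days: +30 → Aug 1, 2062 (140 left).
Aug has 31 days: +31 → Sep 1, 2062 (109 left).
Sep has 30 days: +30 → Oct 1, 2062 (79 left).
Oct has 31 days: +31 → Nov 1, 2062 (48 left).
Nov has 30 days: +30 → Dec 1, 2062 (18 left).
+18 → Dec 19, 2062.

December 19, 2062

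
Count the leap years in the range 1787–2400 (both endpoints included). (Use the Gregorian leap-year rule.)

149

Multiples of 4 in [1787,2400]: 154.
Of those, multiples of 100: 7 (not leap unless ÷400).
Multiples of 400: 2.
Leap years = 154 − 7 + 2 = 149.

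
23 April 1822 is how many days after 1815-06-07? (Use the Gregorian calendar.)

Jun 7, 1815 → Jun 7, 1816: 366 days (Feb 29, 1816 is in that span).
Jun 7, 1816 → Jun 7, 1817: 365 days.
Jun 7, 1817 → Jun 7, 1818: 365 days.
Jun 7, 1818 → Jun 7, 1819: 365 days.
Jun 7, 1819 → Jun 7, 1820: 366 days (Feb 29, 1820 is in that span).
Jun 7, 1820 → Jun 7, 1821: 365 days.
Jun 7, 1821 → Jul 7, 1821: 30 days (June has 30).
Jul 7, 1821 → Aug 7, 1821: 31 days (July has 31).
Aug 7, 1821 → Sep 7, 1821: 31 days (August has 31).
Sep 7, 1821 → Oct 7, 1821: 30 days (September has 30).
Oct 7, 1821 → Nov 7, 1821: 31 days (October has 31).
Nov 7, 1821 → Dec 7, 1821: 30 days (November has 30).
Dec 7, 1821 → Jan 7, 1822: 31 days (December has 31).
Jan 7, 1822 → Feb 7, 1822: 31 days (January has 31).
Feb 7, 1822 → Mar 7, 1822: 28 days (February has 28).
Mar 7, 1822 → Apr 7, 1822: 31 days (March has 31).
Apr 7, 1822 → Apr 23, 1822: 16 days.
Total: 2512 days.

2512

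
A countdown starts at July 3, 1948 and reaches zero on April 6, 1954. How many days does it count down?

2103

Jul 3, 1948 → Jul 3, 1949: 365 days.
Jul 3, 1949 → Jul 3, 1950: 365 days.
Jul 3, 1950 → Jul 3, 1951: 365 days.
Jul 3, 1951 → Jul 3, 1952: 366 days (Feb 29, 1952 is in that span).
Jul 3, 1952 → Jul 3, 1953: 365 days.
Jul 3, 1953 → Aug 3, 1953: 31 days (July has 31).
Aug 3, 1953 → Sep 3, 1953: 31 days (August has 31).
Sep 3, 1953 → Oct 3, 1953: 30 days (September has 30).
Oct 3, 1953 → Nov 3, 1953: 31 days (October has 31).
Nov 3, 1953 → Dec 3, 1953: 30 days (November has 30).
Dec 3, 1953 → Jan 3, 1954: 31 days (December has 31).
Jan 3, 1954 → Feb 3, 1954: 31 days (January has 31).
Feb 3, 1954 → Mar 3, 1954: 28 days (February has 28).
Mar 3, 1954 → Apr 3, 1954: 31 days (March has 31).
Apr 3, 1954 → Apr 6, 1954: 3 days.
Total: 2103 days.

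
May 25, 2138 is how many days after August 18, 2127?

Aug 18, 2127 → Aug 18, 2128: 366 days (Feb 29, 2128 is in that span).
Aug 18, 2128 → Aug 18, 2129: 365 days.
Aug 18, 2129 → Aug 18, 2130: 365 days.
Aug 18, 2130 → Aug 18, 2131: 365 days.
Aug 18, 2131 → Aug 18, 2132: 366 days (Feb 29, 2132 is in that span).
Aug 18, 2132 → Aug 18, 2133: 365 days.
Aug 18, 2133 → Aug 18, 2134: 365 days.
Aug 18, 2134 → Aug 18, 2135: 365 days.
Aug 18, 2135 → Aug 18, 2136: 366 days (Feb 29, 2136 is in that span).
Aug 18, 2136 → Aug 18, 2137: 365 days.
Aug 18, 2137 → Sep 18, 2137: 31 days (August has 31).
Sep 18, 2137 → Oct 18, 2137: 30 days (September has 30).
Oct 18, 2137 → Nov 18, 2137: 31 days (October has 31).
Nov 18, 2137 → Dec 18, 2137: 30 days (November has 30).
Dec 18, 2137 → Jan 18, 2138: 31 days (December has 31).
Jan 18, 2138 → Feb 18, 2138: 31 days (January has 31).
Feb 18, 2138 → Mar 18, 2138: 28 days (February has 28).
Mar 18, 2138 → Apr 18, 2138: 31 days (March has 31).
Apr 18, 2138 → May 18, 2138: 30 days (April has 30).
May 18, 2138 → May 25, 2138: 7 days.
Total: 3933 days.

3933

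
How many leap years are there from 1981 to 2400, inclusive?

Multiples of 4 in [1981,2400]: 105.
Of those, multiples of 100: 5 (not leap unless ÷400).
Multiples of 400: 2.
Leap years = 105 − 5 + 2 = 102.

102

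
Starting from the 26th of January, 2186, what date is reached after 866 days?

+365 (one year) → Jan 26, 2187 (501 left).
+365 (one year) → Jan 26, 2188 (136 left).
Jan has 31 days: +6 → Feb 1, 2188 (130 left).
Feb has 29 days: +29 → Mar 1, 2188 (101 left).
Mar has 31 days: +31 → Apr 1, 2188 (70 left).
Apr has 30 days: +30 → May 1, 2188 (40 left).
May has 31 days: +31 → Jun 1, 2188 (9 left).
+9 → Jun 10, 2188.

June 10, 2188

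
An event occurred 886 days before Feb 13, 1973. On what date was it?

−366 (one year; includes Feb 29, 1972) → Feb 13, 1972 (520 left).
−365 (one year) → Feb 13, 1971 (155 left).
−13 → Jan 31, 1971 (end of Jan, 31 days; 142 left).
−31 → Dec 31, 1970 (end of Dec, 31 days; 111 left).
−31 → Nov 30, 1970 (end of Nov, 30 days; 80 left).
−30 → Oct 31, 1970 (end of Oct, 31 days; 50 left).
−31 → Sep 30, 1970 (end of Sep, 30 days; 19 left).
−19 → Sep 11, 1970.

September 11, 1970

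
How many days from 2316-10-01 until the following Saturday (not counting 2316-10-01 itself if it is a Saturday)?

6

Oct 1, 2316 is a Sunday.
From Sunday to the next Saturday is 6 days.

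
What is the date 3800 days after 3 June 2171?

October 28, 2181

+366 (one year; includes Feb 29, 2172) → Jun 3, 2172 (3434 left).
+365 (one year) → Jun 3, 2173 (3069 left).
+365 (one year) → Jun 3, 2174 (2704 left).
+365 (one year) → Jun 3, 2175 (2339 left).
+366 (one year; includes Feb 29, 2176) → Jun 3, 2176 (1973 left).
+365 (one year) → Jun 3, 2177 (1608 left).
+365 (one year) → Jun 3, 2178 (1243 left).
+365 (one year) → Jun 3, 2179 (878 left).
+366 (one year; includes Feb 29, 2180) → Jun 3, 2180 (512 left).
+365 (one year) → Jun 3, 2181 (147 left).
Jun has 30 days: +28 → Jul 1, 2181 (119 left).
Jul has 31 days: +31 → Aug 1, 2181 (88 left).
Aug has 31 days: +31 → Sep 1, 2181 (57 left).
Sep has 30 days: +30 → Oct 1, 2181 (27 left).
+27 → Oct 28, 2181.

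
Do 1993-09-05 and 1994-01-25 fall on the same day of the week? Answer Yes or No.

No

From Sep 5, 1993 to Jan 25, 1994 is 142 days.
142 mod 7 = 2, so they are different weekdays.
(Sep 5, 1993 is a Sunday; Jan 25, 1994 is a Tuesday.)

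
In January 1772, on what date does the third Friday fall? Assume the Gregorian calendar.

January 1, 1772 is a Wednesday.
The first Friday is therefore January 3 (2 days later).
The third Friday is 3 + 2×7 = January 17.

January 17, 1772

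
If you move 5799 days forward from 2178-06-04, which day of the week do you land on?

First find the weekday of Jun 4, 2178. Doomsday rule: the anchor day for the 2100s is Sunday. For year 78: 78÷12 = 6 r 6, and 6÷4 = 1, so 6+6+1 = 13.
Sunday + 13 ≡ Saturday — that's 2178's doomsday.
In June the doomsday date is Jun 6.
Jun 4 is 2 days before Jun 6; 2 mod 7 = 2, so Saturday − 2 = Thursday.
5799 mod 7 = 3, so 5799 days after a Thursday is Thursday + 3 = Sunday.

Sunday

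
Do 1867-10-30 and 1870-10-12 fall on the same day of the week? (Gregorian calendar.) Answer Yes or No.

Yes

From Oct 30, 1867 to Oct 12, 1870 is 1078 days.
1078 mod 7 = 0, so they are the same weekday.
(Oct 30, 1867 is a Wednesday; Oct 12, 1870 is a Wednesday.)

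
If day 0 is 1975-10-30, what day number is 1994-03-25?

Oct 30, 1975 → Oct 30, 1976: 366 days (Feb 29, 1976 is in that span).
Oct 30, 1976 → Oct 30, 1977: 365 days.
Oct 30, 1977 → Oct 30, 1978: 365 days.
Oct 30, 1978 → Oct 30, 1979: 365 days.
Oct 30, 1979 → Oct 30, 1980: 366 days (Feb 29, 1980 is in that span).
Oct 30, 1980 → Oct 30, 1981: 365 days.
Oct 30, 1981 → Oct 30, 1982: 365 days.
Oct 30, 1982 → Oct 30, 1983: 365 days.
Oct 30, 1983 → Oct 30, 1984: 366 days (Feb 29, 1984 is in that span).
Oct 30, 1984 → Oct 30, 1985: 365 days.
Oct 30, 1985 → Oct 30, 1986: 365 days.
Oct 30, 1986 → Oct 30, 1987: 365 days.
Oct 30, 1987 → Oct 30, 1988: 366 days (Feb 29, 1988 is in that span).
Oct 30, 1988 → Oct 30, 1989: 365 days.
Oct 30, 1989 → Oct 30, 1990: 365 days.
Oct 30, 1990 → Oct 30, 1991: 365 days.
Oct 30, 1991 → Oct 30, 1992: 366 days (Feb 29, 1992 is in that span).
Oct 30, 1992 → Oct 30, 1993: 365 days.
Oct 30, 1993 → Nov 30, 1993: 31 days (October has 31).
Nov 30, 1993 → Dec 30, 1993: 30 days (November has 30).
Dec 30, 1993 → Jan 30, 1994: 31 days (December has 31).
Jan 30, 1994 → Feb 28, 1994: 29 days (January has 31).
Feb 28, 1994 → Mar 25, 1994: 25 days.
Total: 6721 days.

6721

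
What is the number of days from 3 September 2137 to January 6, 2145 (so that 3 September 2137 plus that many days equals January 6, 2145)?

Sep 3, 2137 → Sep 3, 2138: 365 days.
Sep 3, 2138 → Sep 3, 2139: 365 days.
Sep 3, 2139 → Sep 3, 2140: 366 days (Feb 29, 2140 is in that span).
Sep 3, 2140 → Sep 3, 2141: 365 days.
Sep 3, 2141 → Sep 3, 2142: 365 days.
Sep 3, 2142 → Sep 3, 2143: 365 days.
Sep 3, 2143 → Sep 3, 2144: 366 days (Feb 29, 2144 is in that span).
Sep 3, 2144 → Oct 3, 2144: 30 days (September has 30).
Oct 3, 2144 → Nov 3, 2144: 31 days (October has 31).
Nov 3, 2144 → Dec 3, 2144: 30 days (November has 30).
Dec 3, 2144 → Jan 3, 2145: 31 days (December has 31).
Jan 3, 2145 → Jan 6, 2145: 3 days.
Total: 2682 days.

2682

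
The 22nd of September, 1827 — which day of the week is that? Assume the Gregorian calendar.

January 1, 1827 is a Monday.
Jan 1, 1827 → Feb 1, 1827: 31 days (January has 31).
Feb 1, 1827 → Mar 1, 1827: 28 days (February has 28).
Mar 1, 1827 → Apr 1, 1827: 31 days (March has 31).
Apr 1, 1827 → May 1, 1827: 30 days (April has 30).
May 1, 1827 → Jun 1, 1827: 31 days (May has 31).
Jun 1, 1827 → Jul 1, 1827: 30 days (June has 30).
Jul 1, 1827 → Aug 1, 1827: 31 days (July has 31).
Aug 1, 1827 → Sep 1, 1827: 31 days (August has 31).
Sep 1, 1827 → Sep 22, 1827: 21 days.
Total: 264 days.
264 mod 7 = 5, so Monday + 5 = Saturday.

Saturday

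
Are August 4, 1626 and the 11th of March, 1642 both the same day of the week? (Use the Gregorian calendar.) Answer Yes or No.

From Aug 4, 1626 to Mar 11, 1642 is 5698 days.
5698 mod 7 = 0, so they are the same weekday.
(Aug 4, 1626 is a Tuesday; Mar 11, 1642 is a Tuesday.)

Yes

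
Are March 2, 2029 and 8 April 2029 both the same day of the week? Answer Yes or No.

From Mar 2, 2029 to Apr 8, 2029 is 37 days.
37 mod 7 = 2, so they are different weekdays.
(Mar 2, 2029 is a Friday; Apr 8, 2029 is a Sunday.)

No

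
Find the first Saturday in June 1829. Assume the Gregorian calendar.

June 1, 1829 is a Monday.
The first Saturday is therefore June 6 (5 days later).

June 6, 1829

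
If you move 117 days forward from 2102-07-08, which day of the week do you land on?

First find the weekday of Jul 8, 2102. Doomsday rule: the anchor day for the 2100s is Sunday. For year 02: 2÷12 = 0 r 2, and 2÷4 = 0, so 0+2+0 = 2.
Sunday + 2 ≡ Tuesday — that's 2102's doomsday.
In July the doomsday date is Jul 11.
Jul 8 is 3 days before Jul 11; 3 mod 7 = 3, so Tuesday − 3 = Saturday.
117 mod 7 = 5, so 117 days after a Saturday is Saturday + 5 = Thursday.

Thursday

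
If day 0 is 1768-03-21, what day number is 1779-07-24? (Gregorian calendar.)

Mar 21, 1768 → Mar 21, 1769: 365 days.
Mar 21, 1769 → Mar 21, 1770: 365 days.
Mar 21, 1770 → Mar 21, 1771: 365 days.
Mar 21, 1771 → Mar 21, 1772: 366 days (Feb 29, 1772 is in that span).
Mar 21, 1772 → Mar 21, 1773: 365 days.
Mar 21, 1773 → Mar 21, 1774: 365 days.
Mar 21, 1774 → Mar 21, 1775: 365 days.
Mar 21, 1775 → Mar 21, 1776: 366 days (Feb 29, 1776 is in that span).
Mar 21, 1776 → Mar 21, 1777: 365 days.
Mar 21, 1777 → Mar 21, 1778: 365 days.
Mar 21, 1778 → Mar 21, 1779: 365 days.
Mar 21, 1779 → Apr 21, 1779: 31 days (March has 31).
Apr 21, 1779 → May 21, 1779: 30 days (April has 30).
May 21, 1779 → Jun 21, 1779: 31 days (May has 31).
Jun 21, 1779 → Jul 21, 1779: 30 days (June has 30).
Jul 21, 1779 → Jul 24, 1779: 3 days.
Total: 4142 days.

4142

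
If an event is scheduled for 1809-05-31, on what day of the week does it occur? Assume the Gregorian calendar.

Wednesday

Doomsday rule: the anchor day for the 1800s is Friday. For year 09: 9÷12 = 0 r 9, and 9÷4 = 2, so 0+9+2 = 11.
Friday + 11 ≡ Tuesday — that's 1809's doomsday.
In May the doomsday date is May 9.
May 31 is 22 days after May 9; 22 mod 7 = 1, so Tuesday + 1 = Wednesday.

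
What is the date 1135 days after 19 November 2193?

December 28, 2196

+365 (one year) → Nov 19, 2194 (770 left).
+365 (one year) → Nov 19, 2195 (405 left).
+366 (one year; includes Feb 29, 2196) → Nov 19, 2196 (39 left).
Nov has 30 days: +12 → Dec 1, 2196 (27 left).
+27 → Dec 28, 2196.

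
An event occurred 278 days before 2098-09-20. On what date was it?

−20 → Aug 31, 2098 (end of Aug, 31 days; 258 left).
−31 → Jul 31, 2098 (end of Jul, 31 days; 227 left).
−31 → Jun 30, 2098 (end of Jun, 30 days; 196 left).
−30 → May 31, 2098 (end of May, 31 days; 166 left).
−31 → Apr 30, 2098 (end of Apr, 30 days; 135 left).
−30 → Mar 31, 2098 (end of Mar, 31 days; 105 left).
−31 → Feb 28, 2098 (end of Feb, 28 days; 74 left).
−28 → Jan 31, 2098 (end of Jan, 31 days; 46 left).
−31 → Dec 31, 2097 (end of Dec, 31 days; 15 left).
−15 → Dec 16, 2097.

December 16, 2097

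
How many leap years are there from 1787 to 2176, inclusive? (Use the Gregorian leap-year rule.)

Multiples of 4 in [1787,2176]: 98.
Of those, multiples of 100: 4 (not leap unless ÷400).
Multiples of 400: 1.
Leap years = 98 − 4 + 1 = 95.

95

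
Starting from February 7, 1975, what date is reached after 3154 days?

September 27, 1983

+365 (one year) → Feb 7, 1976 (2789 left).
+366 (one year; includes Feb 29, 1976) → Feb 7, 1977 (2423 left).
+365 (one year) → Feb 7, 1978 (2058 left).
+365 (one year) → Feb 7, 1979 (1693 left).
+365 (one year) → Feb 7, 1980 (1328 left).
+366 (one year; includes Feb 29, 1980) → Feb 7, 1981 (962 left).
+365 (one year) → Feb 7, 1982 (597 left).
+365 (one year) → Feb 7, 1983 (232 left).
Feb has 28 days: +22 → Mar 1, 1983 (210 left).
Mar has 31 days: +31 → Apr 1, 1983 (179 left).
Apr has 30 days: +30 → May 1, 1983 (149 left).
May has 31 days: +31 → Jun 1, 1983 (118 left).
Jun has 30 days: +30 → Jul 1, 1983 (88 left).
Jul has 31 days: +31 → Aug 1, 1983 (57 left).
Aug has 31 days: +31 → Sep 1, 1983 (26 left).
+26 → Sep 27, 1983.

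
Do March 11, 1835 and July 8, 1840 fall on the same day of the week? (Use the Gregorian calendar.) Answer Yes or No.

From Mar 11, 1835 to Jul 8, 1840 is 1946 days.
1946 mod 7 = 0, so they are the same weekday.
(Mar 11, 1835 is a Wednesday; Jul 8, 1840 is a Wednesday.)

Yes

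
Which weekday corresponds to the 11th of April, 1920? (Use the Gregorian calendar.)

Sunday

Doomsday rule: the anchor day for the 1900s is Wednesday. For year 20: 20÷12 = 1 r 8, and 8÷4 = 2, so 1+8+2 = 11.
Wednesday + 11 ≡ Sunday — that's 1920's doomsday.
In April the doomsday date is Apr 4.
Apr 11 is 7 days after Apr 4; 7 mod 7 = 0, so Sunday + 0 = Sunday.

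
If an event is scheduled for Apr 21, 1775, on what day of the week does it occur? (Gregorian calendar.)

Friday

Doomsday rule: the anchor day for the 1700s is Sunday. For year 75: 75÷12 = 6 r 3, and 3÷4 = 0, so 6+3+0 = 9.
Sunday + 9 ≡ Tuesday — that's 1775's doomsday.
In April the doomsday date is Apr 4.
Apr 21 is 17 days after Apr 4; 17 mod 7 = 3, so Tuesday + 3 = Friday.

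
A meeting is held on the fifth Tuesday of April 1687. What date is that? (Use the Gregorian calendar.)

April 29, 1687

April 1, 1687 is a Tuesday.
The first Tuesday is therefore April 1 (same day).
The fifth Tuesday is 1 + 4×7 = April 29.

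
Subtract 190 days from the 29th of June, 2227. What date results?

December 21, 2226

−29 → May 31, 2227 (end of May, 31 days; 161 left).
−31 → Apr 30, 2227 (end of Apr, 30 days; 130 left).
−30 → Mar 31, 2227 (end of Mar, 31 days; 100 left).
−31 → Feb 28, 2227 (end of Feb, 28 days; 69 left).
−28 → Jan 31, 2227 (end of Jan, 31 days; 41 left).
−31 → Dec 31, 2226 (end of Dec, 31 days; 10 left).
−10 → Dec 21, 2226.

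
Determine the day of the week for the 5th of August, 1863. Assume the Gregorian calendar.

Doomsday rule: the anchor day for the 1800s is Friday. For year 63: 63÷12 = 5 r 3, and 3÷4 = 0, so 5+3+0 = 8.
Friday + 8 ≡ Saturday — that's 1863's doomsday.
In August the doomsday date is Aug 8.
Aug 5 is 3 days before Aug 8; 3 mod 7 = 3, so Saturday − 3 = Wednesday.

Wednesday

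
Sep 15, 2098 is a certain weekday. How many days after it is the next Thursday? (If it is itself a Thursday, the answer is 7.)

Sep 15, 2098 is a Monday.
From Monday to the next Thursday is 3 days.

3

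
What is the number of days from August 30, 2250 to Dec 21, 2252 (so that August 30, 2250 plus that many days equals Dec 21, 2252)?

Aug 30, 2250 → Aug 30, 2251: 365 days.
Aug 30, 2251 → Aug 30, 2252: 366 days (Feb 29, 2252 is in that span).
Aug 30, 2252 → Sep 30, 2252: 31 days (August has 31).
Sep 30, 2252 → Oct 30, 2252: 30 days (September has 30).
Oct 30, 2252 → Nov 30, 2252: 31 days (October has 31).
Nov 30, 2252 → Dec 21, 2252: 21 days.
Total: 844 days.

844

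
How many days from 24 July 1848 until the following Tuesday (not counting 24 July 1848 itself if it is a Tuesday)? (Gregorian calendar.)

Jul 24, 1848 is a Monday.
From Monday to the next Tuesday is 1 day.

1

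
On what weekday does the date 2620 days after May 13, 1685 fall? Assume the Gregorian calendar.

First find the weekday of May 13, 1685. Doomsday rule: the anchor day for the 1600s is Tuesday. For year 85: 85÷12 = 7 r 1, and 1÷4 = 0, so 7+1+0 = 8.
Tuesday + 8 ≡ Wednesday — that's 1685's doomsday.
In May the doomsday date is May 9.
May 13 is 4 days after May 9; 4 mod 7 = 4, so Wednesday + 4 = Sunday.
2620 mod 7 = 2, so 2620 days after a Sunday is Sunday + 2 = Tuesday.

Tuesday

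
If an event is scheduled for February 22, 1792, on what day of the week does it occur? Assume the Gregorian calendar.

Doomsday rule: the anchor day for the 1700s is Sunday. For year 92: 92÷12 = 7 r 8, and 8÷4 = 2, so 7+8+2 = 17.
Sunday + 17 ≡ Wednesday — that's 1792's doomsday.
In February the doomsday date is Feb 29 (1792 is a leap year (divisible by 4)).
Feb 22 is 7 days before Feb 29; 7 mod 7 = 0, so Wednesday − 0 = Wednesday.

Wednesday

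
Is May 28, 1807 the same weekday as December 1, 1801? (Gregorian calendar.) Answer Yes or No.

From Dec 1, 1801 to May 28, 1807 is 2004 days.
2004 mod 7 = 2, so they are different weekdays.
(Dec 1, 1801 is a Tuesday; May 28, 1807 is a Thursday.)

No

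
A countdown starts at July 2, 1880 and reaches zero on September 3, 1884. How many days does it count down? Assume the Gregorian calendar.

Jul 2, 1880 → Jul 2, 1881: 365 days.
Jul 2, 1881 → Jul 2, 1882: 365 days.
Jul 2, 1882 → Jul 2, 1883: 365 days.
Jul 2, 1883 → Jul 2, 1884: 366 days (Feb 29, 1884 is in that span).
Jul 2, 1884 → Aug 2, 1884: 31 days (July has 31).
Aug 2, 1884 → Sep 2, 1884: 31 days (August has 31).
Sep 2, 1884 → Sep 3, 1884: 1 days.
Total: 1524 days.

1524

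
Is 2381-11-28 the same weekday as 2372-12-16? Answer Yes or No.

From Dec 16, 2372 to Nov 28, 2381 is 3269 days.
3269 mod 7 = 0, so they are the same weekday.
(Dec 16, 2372 is a Saturday; Nov 28, 2381 is a Saturday.)

Yes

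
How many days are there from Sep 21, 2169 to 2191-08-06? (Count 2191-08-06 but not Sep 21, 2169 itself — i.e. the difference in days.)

Sep 21, 2169 → Sep 21, 2170: 365 days.
Sep 21, 2170 → Sep 21, 2171: 365 days.
Sep 21, 2171 → Sep 21, 2172: 366 days (Feb 29, 2172 is in that span).
Sep 21, 2172 → Sep 21, 2173: 365 days.
Sep 21, 2173 → Sep 21, 2174: 365 days.
Sep 21, 2174 → Sep 21, 2175: 365 days.
Sep 21, 2175 → Sep 21, 2176: 366 days (Feb 29, 2176 is in that span).
Sep 21, 2176 → Sep 21, 2177: 365 days.
Sep 21, 2177 → Sep 21, 2178: 365 days.
Sep 21, 2178 → Sep 21, 2179: 365 days.
Sep 21, 2179 → Sep 21, 2180: 366 days (Feb 29, 2180 is in that span).
Sep 21, 2180 → Sep 21, 2181: 365 days.
Sep 21, 2181 → Sep 21, 2182: 365 days.
Sep 21, 2182 → Sep 21, 2183: 365 days.
Sep 21, 2183 → Sep 21, 2184: 366 days (Feb 29, 2184 is in that span).
Sep 21, 2184 → Sep 21, 2185: 365 days.
Sep 21, 2185 → Sep 21, 2186: 365 days.
Sep 21, 2186 → Sep 21, 2187: 365 days.
Sep 21, 2187 → Sep 21, 2188: 366 days (Feb 29, 2188 is in that span).
Sep 21, 2188 → Sep 21, 2189: 365 days.
Sep 21, 2189 → Sep 21, 2190: 365 days.
Sep 21, 2190 → Oct 21, 2190: 30 days (September has 30).
Oct 21, 2190 → Nov 21, 2190: 31 days (October has 31).
Nov 21, 2190 → Dec 21, 2190: 30 days (November has 30).
Dec 21, 2190 → Jan 21, 2191: 31 days (December has 31).
Jan 21, 2191 → Feb 21, 2191: 31 days (January has 31).
Feb 21, 2191 → Mar 21, 2191: 28 days (February has 28).
Mar 21, 2191 → Apr 21, 2191: 31 days (March has 31).
Apr 21, 2191 → May 21, 2191: 30 days (April has 30).
May 21, 2191 → Jun 21, 2191: 31 days (May has 31).
Jun 21, 2191 → Jul 21, 2191: 30 days (June has 30).
Jul 21, 2191 → Aug 6, 2191: 16 days.
Total: 7989 days.

7989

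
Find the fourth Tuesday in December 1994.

December 27, 1994

December 1, 1994 is a Thursday.
The first Tuesday is therefore December 6 (5 days later).
The fourth Tuesday is 6 + 3×7 = December 27.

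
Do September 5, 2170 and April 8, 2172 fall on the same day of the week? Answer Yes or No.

From Sep 5, 2170 to Apr 8, 2172 is 581 days.
581 mod 7 = 0, so they are the same weekday.
(Sep 5, 2170 is a Wednesday; Apr 8, 2172 is a Wednesday.)

Yes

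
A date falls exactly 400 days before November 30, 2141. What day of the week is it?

Nov 30, 2141 is a Thursday.
400 mod 7 = 1, so 400 days before a Thursday is Thursday − 1 = Wednesday.

Wednesday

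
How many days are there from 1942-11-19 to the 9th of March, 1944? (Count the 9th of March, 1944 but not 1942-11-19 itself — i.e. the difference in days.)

476

Nov 19, 1942 → Nov 19, 1943: 365 days.
Nov 19, 1943 → Dec 19, 1943: 30 days (November has 30).
Dec 19, 1943 → Jan 19, 1944: 31 days (December has 31).
Jan 19, 1944 → Feb 19, 1944: 31 days (January has 31).
Feb 19, 1944 → Mar 9, 1944: 19 days.
Total: 476 days.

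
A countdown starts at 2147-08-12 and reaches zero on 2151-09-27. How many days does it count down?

1507

Aug 12, 2147 → Aug 12, 2148: 366 days (Feb 29, 2148 is in that span).
Aug 12, 2148 → Aug 12, 2149: 365 days.
Aug 12, 2149 → Aug 12, 2150: 365 days.
Aug 12, 2150 → Aug 12, 2151: 365 days.
Aug 12, 2151 → Sep 12, 2151: 31 days (August has 31).
Sep 12, 2151 → Sep 27, 2151: 15 days.
Total: 1507 days.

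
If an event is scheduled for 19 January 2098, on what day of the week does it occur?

Sunday

Doomsday rule: the anchor day for the 2000s is Tuesday. For year 98: 98÷12 = 8 r 2, and 2÷4 = 0, so 8+2+0 = 10.
Tuesday + 10 ≡ Friday — that's 2098's doomsday.
In January the doomsday date is Jan 3 (2098 is not a leap year).
Jan 19 is 16 days after Jan 3; 16 mod 7 = 2, so Friday + 2 = Sunday.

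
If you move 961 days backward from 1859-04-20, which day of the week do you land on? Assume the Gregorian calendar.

First find the weekday of Apr 20, 1859. Doomsday rule: the anchor day for the 1800s is Friday. For year 59: 59÷12 = 4 r 11, and 11÷4 = 2, so 4+11+2 = 17.
Friday + 17 ≡ Monday — that's 1859's doomsday.
In April the doomsday date is Apr 4.
Apr 20 is 16 days after Apr 4; 16 mod 7 = 2, so Monday + 2 = Wednesday.
961 mod 7 = 2, so 961 days before a Wednesday is Wednesday − 2 = Monday.

Monday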